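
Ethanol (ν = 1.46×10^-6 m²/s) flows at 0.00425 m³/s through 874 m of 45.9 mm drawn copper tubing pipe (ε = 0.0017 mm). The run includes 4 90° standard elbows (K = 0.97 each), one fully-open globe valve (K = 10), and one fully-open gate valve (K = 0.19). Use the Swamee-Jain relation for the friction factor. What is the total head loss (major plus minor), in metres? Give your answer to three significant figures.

H_L ≈ 126 m

V = 4Q/(πD²) = 2.568 m/s; V²/2g = 0.3362 m
Re = 8.07×10^4, ε/D = 3.70×10^-5 → f = 0.01889 (Swamee-Jain)
Major: h_f = f(L/D)·V²/2g = 0.01889·19041·0.3362 = 120.9 m
Minor: ΣK = 14.1; h_m = ΣK·V²/2g = 4.731 m
Total H_L = 120.9 + 4.731 = 125.7 m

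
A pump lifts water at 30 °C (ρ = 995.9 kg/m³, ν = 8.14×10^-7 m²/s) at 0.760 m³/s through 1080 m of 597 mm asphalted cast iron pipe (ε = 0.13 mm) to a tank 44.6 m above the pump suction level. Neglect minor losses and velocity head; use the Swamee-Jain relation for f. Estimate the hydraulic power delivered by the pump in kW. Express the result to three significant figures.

V = 4Q/(πD²) = 2.715 m/s; Re = 1.99×10^6; ε/D = 2.18×10^-4; f = 0.01453
h_f = f(L/D)V²/2g = 9.876 m
Total head H = z + h_f = 44.6 + 9.876 = 54.48 m
P_hyd = ρgQH = 995.9·9.81·0.760·54.48 = 404.5 kW

P_hyd ≈ 404 kW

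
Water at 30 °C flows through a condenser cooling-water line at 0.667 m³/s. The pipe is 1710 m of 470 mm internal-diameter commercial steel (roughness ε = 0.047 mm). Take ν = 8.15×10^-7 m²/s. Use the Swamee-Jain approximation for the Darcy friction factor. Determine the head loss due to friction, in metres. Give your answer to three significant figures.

h_f ≈ 35.1 m

V = 4Q/(πD²) = 4·0.667/(π·0.470²) = 3.845 m/s
Re = VD/ν = 3.845·0.470/8.15×10^-7 = 2.22×10^6 → turbulent
ε/D = 0.047/470 = 1.00×10^-4
Swamee-Jain: f = 0.01281
h_f = f(L/D)V²/(2g) = 0.01281·(1710/0.470)·3.845²/(2·9.81) = 35.10 m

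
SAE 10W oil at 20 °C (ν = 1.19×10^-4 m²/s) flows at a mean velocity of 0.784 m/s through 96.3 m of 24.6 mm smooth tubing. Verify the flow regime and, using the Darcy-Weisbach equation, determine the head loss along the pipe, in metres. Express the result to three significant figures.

h_f ≈ 48.4 m

Re = VD/ν = 0.784·0.02460/1.19×10^-4 = 162 → laminar (Re < 2300)
f = 64/Re = 0.3949
h_f = f(L/D)V²/(2g) = 0.3949·(96.3/0.02460)·0.784²/(2·9.81) = 48.43 m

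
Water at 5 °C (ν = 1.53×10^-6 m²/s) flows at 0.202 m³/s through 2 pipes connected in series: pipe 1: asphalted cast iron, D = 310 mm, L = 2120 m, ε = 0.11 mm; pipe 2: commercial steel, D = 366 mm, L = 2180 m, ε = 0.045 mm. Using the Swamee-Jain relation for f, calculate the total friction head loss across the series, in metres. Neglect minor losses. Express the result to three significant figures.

H ≈ 58.4 m

Pipe 1: V = 2.676 m/s, Re = 5.42×10^5, ε/D = 3.55×10^-4, f = 0.01671, h_1 = f(L/D)V²/2g = 41.72 m
Pipe 2: V = 1.920 m/s, Re = 4.59×10^5, ε/D = 1.23×10^-4, f = 0.01487, h_2 = f(L/D)V²/2g = 16.64 m
Series → Q common, losses add: H = Σh = 58.35 m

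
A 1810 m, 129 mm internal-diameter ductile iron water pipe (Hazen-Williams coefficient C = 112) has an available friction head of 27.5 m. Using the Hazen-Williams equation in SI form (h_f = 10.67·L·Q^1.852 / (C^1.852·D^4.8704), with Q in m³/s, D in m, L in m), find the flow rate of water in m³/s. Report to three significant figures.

Q ≈ 0.0149 m³/s

Rearranging: Q = [h_f·C^1.852·D^4.8704 / (10.67·L)]^(1/1.852)
Q = [27.5·112^1.852·0.129^4.8704 / (10.67·1810)]^0.540 = 0.01490 m³/s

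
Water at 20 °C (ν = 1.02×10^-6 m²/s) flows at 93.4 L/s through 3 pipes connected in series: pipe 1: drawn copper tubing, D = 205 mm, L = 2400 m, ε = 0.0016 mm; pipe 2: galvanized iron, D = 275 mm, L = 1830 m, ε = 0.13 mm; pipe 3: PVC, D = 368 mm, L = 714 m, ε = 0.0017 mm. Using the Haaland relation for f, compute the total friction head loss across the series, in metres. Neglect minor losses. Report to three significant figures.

Pipe 1: V = 2.830 m/s, Re = 5.69×10^5, ε/D = 7.80×10^-6, f = 0.01286, h_1 = f(L/D)V²/2g = 61.46 m
Pipe 2: V = 1.573 m/s, Re = 4.24×10^5, ε/D = 4.73×10^-4, f = 0.01754, h_2 = f(L/D)V²/2g = 14.71 m
Pipe 3: V = 0.8781 m/s, Re = 3.17×10^5, ε/D = 4.62×10^-6, f = 0.01423, h_3 = f(L/D)V²/2g = 1.085 m
Series → Q common, losses add: H = Σh = 77.26 m

H ≈ 77.3 m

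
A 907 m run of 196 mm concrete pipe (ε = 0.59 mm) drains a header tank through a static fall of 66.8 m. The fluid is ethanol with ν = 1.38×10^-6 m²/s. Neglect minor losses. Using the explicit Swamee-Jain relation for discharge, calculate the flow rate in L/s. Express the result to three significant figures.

Swamee-Jain (Type II): Q = -0.965·√(gD⁵h_f/L)·ln[ε/(3.7D) + √(3.17ν²L/(gD³h_f))]
√(gD⁵h_f/L) = √(9.81·0.196⁵·66.8/907) = 0.01446
ε/(3.7D) = 8.14×10^-4; √(3.17ν²L/(gD³h_f)) = 3.33×10^-5
Q = -0.965·0.01446·ln(8.469×10^-4) = 0.09868 m³/s
Check: V = 3.27 m/s, Re = 4.65×10^5, f = 0.02660, h_f = 67.1 m ≈ 66.8 m ✓

Q ≈ 98.7 L/s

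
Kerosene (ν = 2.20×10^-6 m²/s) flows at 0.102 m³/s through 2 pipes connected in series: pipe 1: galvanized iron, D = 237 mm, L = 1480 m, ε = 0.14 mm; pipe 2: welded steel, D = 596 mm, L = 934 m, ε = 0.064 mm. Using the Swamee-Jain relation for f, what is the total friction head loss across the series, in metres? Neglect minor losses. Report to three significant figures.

H ≈ 32.6 m

Pipe 1: V = 2.312 m/s, Re = 2.49×10^5, ε/D = 5.91×10^-4, f = 0.01907, h_1 = f(L/D)V²/2g = 32.45 m
Pipe 2: V = 0.3656 m/s, Re = 9.90×10^4, ε/D = 1.07×10^-4, f = 0.01853, h_2 = f(L/D)V²/2g = 0.1978 m
Series → Q common, losses add: H = Σh = 32.65 m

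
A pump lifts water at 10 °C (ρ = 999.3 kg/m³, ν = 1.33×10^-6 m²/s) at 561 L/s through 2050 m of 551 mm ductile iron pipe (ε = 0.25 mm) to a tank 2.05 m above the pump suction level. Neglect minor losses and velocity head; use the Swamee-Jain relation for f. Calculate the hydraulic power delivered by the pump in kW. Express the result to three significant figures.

V = 4Q/(πD²) = 2.353 m/s; Re = 9.75×10^5; ε/D = 4.54×10^-4; f = 0.01699
h_f = f(L/D)V²/2g = 17.84 m
Total head H = z + h_f = 2.05 + 17.84 = 19.89 m
P_hyd = ρgQH = 999.3·9.81·0.561·19.89 = 109.4 kW

P_hyd ≈ 109 kW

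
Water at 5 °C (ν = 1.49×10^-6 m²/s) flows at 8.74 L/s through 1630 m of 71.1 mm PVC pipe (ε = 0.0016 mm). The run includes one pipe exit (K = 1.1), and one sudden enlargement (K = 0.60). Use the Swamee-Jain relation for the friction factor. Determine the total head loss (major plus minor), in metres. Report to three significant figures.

H_L ≈ 101 m

V = 4Q/(πD²) = 2.201 m/s; V²/2g = 0.2470 m
Re = 1.05×10^5, ε/D = 2.25×10^-5 → f = 0.01782 (Swamee-Jain)
Major: h_f = f(L/D)·V²/2g = 0.01782·22925·0.2470 = 100.9 m
Minor: ΣK = 1.70; h_m = ΣK·V²/2g = 0.4199 m
Total H_L = 100.9 + 0.4199 = 101.3 m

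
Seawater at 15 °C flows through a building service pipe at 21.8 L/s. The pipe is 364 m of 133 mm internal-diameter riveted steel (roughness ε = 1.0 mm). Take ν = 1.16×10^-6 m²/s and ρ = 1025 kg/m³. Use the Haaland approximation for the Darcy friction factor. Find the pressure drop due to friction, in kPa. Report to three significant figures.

Δp ≈ 121 kPa

V = 4Q/(πD²) = 4·0.0218/(π·0.133²) = 1.569 m/s
Re = VD/ν = 1.569·0.133/1.16×10^-6 = 1.80×10^5 → turbulent
ε/D = 1.0/133 = 0.00752
Haaland: f = 0.03494
h_f = f(L/D)V²/(2g) = 0.03494·(364/0.133)·1.569²/(2·9.81) = 12.00 m
Δp = ρg·h_f = 1025·9.81·12.00 = 120.7 kPa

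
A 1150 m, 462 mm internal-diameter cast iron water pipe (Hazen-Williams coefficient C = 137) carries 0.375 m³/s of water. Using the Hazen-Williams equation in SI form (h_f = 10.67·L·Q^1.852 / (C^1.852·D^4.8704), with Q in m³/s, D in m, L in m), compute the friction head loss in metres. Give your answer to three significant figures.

h_f ≈ 9.46 m

h_f = 10.67·1150·0.375^1.852 / (137^1.852·0.462^4.8704) = 9.464 m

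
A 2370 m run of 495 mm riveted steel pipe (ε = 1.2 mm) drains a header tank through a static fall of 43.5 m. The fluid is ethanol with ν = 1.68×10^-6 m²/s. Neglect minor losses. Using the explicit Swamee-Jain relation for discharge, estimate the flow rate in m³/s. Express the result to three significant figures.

Swamee-Jain (Type II): Q = -0.965·√(gD⁵h_f/L)·ln[ε/(3.7D) + √(3.17ν²L/(gD³h_f))]
√(gD⁵h_f/L) = √(9.81·0.495⁵·43.5/2370) = 0.07315
ε/(3.7D) = 6.55×10^-4; √(3.17ν²L/(gD³h_f)) = 2.02×10^-5
Q = -0.965·0.07315·ln(6.754×10^-4) = 0.5153 m³/s
Check: V = 2.68 m/s, Re = 7.89×10^5, f = 0.02495, h_f = 43.7 m ≈ 43.5 m ✓

Q ≈ 0.515 m³/s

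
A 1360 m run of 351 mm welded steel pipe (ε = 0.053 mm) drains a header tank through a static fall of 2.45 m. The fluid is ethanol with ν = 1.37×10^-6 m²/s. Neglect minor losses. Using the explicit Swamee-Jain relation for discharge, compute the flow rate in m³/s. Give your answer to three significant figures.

Swamee-Jain (Type II): Q = -0.965·√(gD⁵h_f/L)·ln[ε/(3.7D) + √(3.17ν²L/(gD³h_f))]
√(gD⁵h_f/L) = √(9.81·0.351⁵·2.45/1360) = 0.009703
ε/(3.7D) = 4.08×10^-5; √(3.17ν²L/(gD³h_f)) = 8.82×10^-5
Q = -0.965·0.009703·ln(1.290×10^-4) = 0.08385 m³/s
Check: V = 0.867 m/s, Re = 2.22×10^5, f = 0.01654, h_f = 2.45 m ≈ 2.45 m ✓

Q ≈ 0.0839 m³/s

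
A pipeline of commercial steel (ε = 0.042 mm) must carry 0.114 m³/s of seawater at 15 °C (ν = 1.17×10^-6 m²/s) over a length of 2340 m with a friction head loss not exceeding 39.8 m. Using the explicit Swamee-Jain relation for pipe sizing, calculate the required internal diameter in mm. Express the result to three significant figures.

D ≈ 252 mm

Swamee-Jain (Type III): D = 0.66·[ε^1.25·(LQ²/(gh_f))^4.75 + ν·Q^9.4·(L/(gh_f))^5.2]^0.04
LQ²/(gh_f) = 0.07789; L/(gh_f) = 5.993
Term 1 = ε^1.25·(…)^4.75 = 1.83×10^-11; Term 2 = ν·Q^9.4·(…)^5.2 = 1.77×10^-11
D = 0.66·(1.83×10^-11 + 1.77×10^-11)^0.04 = 0.2522 m = 252 mm
Check: V = 2.28 m/s, Re = 4.92×10^5, f = 0.01521, h_f = 37.4 m ≈ 39.8 m ✓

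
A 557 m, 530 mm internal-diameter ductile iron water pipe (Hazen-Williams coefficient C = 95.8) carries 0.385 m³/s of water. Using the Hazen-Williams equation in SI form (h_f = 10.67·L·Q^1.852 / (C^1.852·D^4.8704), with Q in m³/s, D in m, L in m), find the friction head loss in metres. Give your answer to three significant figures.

h_f ≈ 4.78 m

h_f = 10.67·557·0.385^1.852 / (95.8^1.852·0.530^4.8704) = 4.783 m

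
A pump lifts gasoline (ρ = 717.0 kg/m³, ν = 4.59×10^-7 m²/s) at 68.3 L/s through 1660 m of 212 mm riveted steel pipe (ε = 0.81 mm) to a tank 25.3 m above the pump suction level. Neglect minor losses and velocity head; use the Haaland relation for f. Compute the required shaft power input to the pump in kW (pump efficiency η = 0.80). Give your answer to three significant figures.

V = 4Q/(πD²) = 1.935 m/s; Re = 8.94×10^5; ε/D = 0.00382; f = 0.02821
h_f = f(L/D)V²/2g = 42.15 m
Total head H = z + h_f = 25.3 + 42.15 = 67.45 m
P_hyd = ρgQH = 717.0·9.81·0.0683·67.45 = 32.40 kW
P_shaft = P_hyd/η = 32.40/0.80 = 40.50 kW

P_shaft ≈ 40.5 kW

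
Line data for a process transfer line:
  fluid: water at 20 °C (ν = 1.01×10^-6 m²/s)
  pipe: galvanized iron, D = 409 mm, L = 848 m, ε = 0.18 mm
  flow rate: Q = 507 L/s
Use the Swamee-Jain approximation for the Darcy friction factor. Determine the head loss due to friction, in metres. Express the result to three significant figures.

h_f ≈ 26.2 m

V = 4Q/(πD²) = 4·0.507/(π·0.409²) = 3.859 m/s
Re = VD/ν = 3.859·0.409/1.01×10^-6 = 1.56×10^6 → turbulent
ε/D = 0.18/409 = 4.40×10^-4
Swamee-Jain: f = 0.01667
h_f = f(L/D)V²/(2g) = 0.01667·(848/0.409)·3.859²/(2·9.81) = 26.24 m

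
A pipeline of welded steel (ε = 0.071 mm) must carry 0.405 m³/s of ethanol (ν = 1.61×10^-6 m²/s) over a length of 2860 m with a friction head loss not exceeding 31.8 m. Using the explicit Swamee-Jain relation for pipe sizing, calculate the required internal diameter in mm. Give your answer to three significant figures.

D ≈ 452 mm

Swamee-Jain (Type III): D = 0.66·[ε^1.25·(LQ²/(gh_f))^4.75 + ν·Q^9.4·(L/(gh_f))^5.2]^0.04
LQ²/(gh_f) = 1.504; L/(gh_f) = 9.168
Term 1 = ε^1.25·(…)^4.75 = 4.53×10^-5; Term 2 = ν·Q^9.4·(…)^5.2 = 3.32×10^-5
D = 0.66·(4.53×10^-5 + 3.32×10^-5)^0.04 = 0.4522 m = 452 mm
Check: V = 2.52 m/s, Re = 7.08×10^5, f = 0.01463, h_f = 30.0 m ≈ 31.8 m ✓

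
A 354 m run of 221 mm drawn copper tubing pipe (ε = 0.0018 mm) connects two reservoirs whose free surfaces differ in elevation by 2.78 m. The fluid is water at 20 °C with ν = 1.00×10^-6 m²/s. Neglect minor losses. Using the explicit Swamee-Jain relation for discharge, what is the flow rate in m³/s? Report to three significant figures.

Swamee-Jain (Type II): Q = -0.965·√(gD⁵h_f/L)·ln[ε/(3.7D) + √(3.17ν²L/(gD³h_f))]
√(gD⁵h_f/L) = √(9.81·0.221⁵·2.78/354) = 0.006373
ε/(3.7D) = 2.20×10^-6; √(3.17ν²L/(gD³h_f)) = 6.17×10^-5
Q = -0.965·0.006373·ln(6.394×10^-5) = 0.05939 m³/s
Check: V = 1.55 m/s, Re = 3.42×10^5, f = 0.01413, h_f = 2.77 m ≈ 2.78 m ✓

Q ≈ 0.0594 m³/s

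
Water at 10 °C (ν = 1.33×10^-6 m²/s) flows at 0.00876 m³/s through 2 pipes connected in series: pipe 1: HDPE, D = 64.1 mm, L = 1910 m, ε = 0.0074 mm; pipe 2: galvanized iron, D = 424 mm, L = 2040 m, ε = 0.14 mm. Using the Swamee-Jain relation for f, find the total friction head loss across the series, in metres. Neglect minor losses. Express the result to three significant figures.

Pipe 1: V = 2.715 m/s, Re = 1.31×10^5, ε/D = 1.15×10^-4, f = 0.01768, h_1 = f(L/D)V²/2g = 197.9 m
Pipe 2: V = 0.06204 m/s, Re = 1.98×10^4, ε/D = 3.30×10^-4, f = 0.02669, h_2 = f(L/D)V²/2g = 0.02519 m
Series → Q common, losses add: H = Σh = 197.9 m

H ≈ 198 m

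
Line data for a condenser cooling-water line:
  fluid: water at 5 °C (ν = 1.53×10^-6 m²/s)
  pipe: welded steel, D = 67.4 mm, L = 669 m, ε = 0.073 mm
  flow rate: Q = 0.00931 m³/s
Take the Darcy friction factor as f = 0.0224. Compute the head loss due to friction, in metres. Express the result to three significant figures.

h_f ≈ 77.2 m

V = 4Q/(πD²) = 4·0.00931/(π·0.0674²) = 2.609 m/s
h_f = f(L/D)V²/(2g) = 0.02240·(669/0.0674)·2.609²/(2·9.81) = 77.16 m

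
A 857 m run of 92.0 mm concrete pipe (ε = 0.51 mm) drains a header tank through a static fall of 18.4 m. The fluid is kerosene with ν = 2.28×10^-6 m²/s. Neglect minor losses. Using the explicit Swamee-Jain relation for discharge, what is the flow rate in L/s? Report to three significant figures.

Q ≈ 7.18 L/s

Swamee-Jain (Type II): Q = -0.965·√(gD⁵h_f/L)·ln[ε/(3.7D) + √(3.17ν²L/(gD³h_f))]
√(gD⁵h_f/L) = √(9.81·0.0920⁵·18.4/857) = 0.001178
ε/(3.7D) = 0.00150; √(3.17ν²L/(gD³h_f)) = 3.17×10^-4
Q = -0.965·0.001178·ln(0.001815) = 0.007176 m³/s
Check: V = 1.08 m/s, Re = 4.36×10^4, f = 0.03366, h_f = 18.6 m ≈ 18.4 m ✓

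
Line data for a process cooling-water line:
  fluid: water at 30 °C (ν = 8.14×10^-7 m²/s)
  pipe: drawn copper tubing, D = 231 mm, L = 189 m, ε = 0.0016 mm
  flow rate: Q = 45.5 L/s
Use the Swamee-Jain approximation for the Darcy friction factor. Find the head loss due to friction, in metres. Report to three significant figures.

V = 4Q/(πD²) = 4·0.0455/(π·0.231²) = 1.086 m/s
Re = VD/ν = 1.086·0.231/8.14×10^-7 = 3.08×10^5 → turbulent
ε/D = 0.0016/231 = 6.93×10^-6
Swamee-Jain: f = 0.01439
h_f = f(L/D)V²/(2g) = 0.01439·(189/0.231)·1.086²/(2·9.81) = 0.7071 m

h_f ≈ 0.707 m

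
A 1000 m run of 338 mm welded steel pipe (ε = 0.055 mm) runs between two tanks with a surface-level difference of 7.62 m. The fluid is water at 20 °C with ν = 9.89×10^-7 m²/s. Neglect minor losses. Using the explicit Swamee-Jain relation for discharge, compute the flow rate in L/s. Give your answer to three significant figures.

Swamee-Jain (Type II): Q = -0.965·√(gD⁵h_f/L)·ln[ε/(3.7D) + √(3.17ν²L/(gD³h_f))]
√(gD⁵h_f/L) = √(9.81·0.338⁵·7.62/1000) = 0.01816
ε/(3.7D) = 4.40×10^-5; √(3.17ν²L/(gD³h_f)) = 3.28×10^-5
Q = -0.965·0.01816·ln(7.675×10^-5) = 0.1660 m³/s
Check: V = 1.85 m/s, Re = 6.32×10^5, f = 0.01483, h_f = 7.66 m ≈ 7.62 m ✓

Q ≈ 166 L/s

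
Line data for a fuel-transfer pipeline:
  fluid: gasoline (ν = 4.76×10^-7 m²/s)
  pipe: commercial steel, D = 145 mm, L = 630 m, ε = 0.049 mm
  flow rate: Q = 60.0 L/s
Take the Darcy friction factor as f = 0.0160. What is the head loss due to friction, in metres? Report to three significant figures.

V = 4Q/(πD²) = 4·0.0600/(π·0.145²) = 3.634 m/s
h_f = f(L/D)V²/(2g) = 0.01600·(630/0.145)·3.634²/(2·9.81) = 46.78 m

h_f ≈ 46.8 m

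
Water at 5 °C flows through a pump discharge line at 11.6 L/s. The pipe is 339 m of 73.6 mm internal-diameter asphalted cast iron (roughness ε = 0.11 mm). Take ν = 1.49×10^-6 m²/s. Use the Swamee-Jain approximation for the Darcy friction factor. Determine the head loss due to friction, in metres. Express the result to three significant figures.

h_f ≈ 40.9 m

V = 4Q/(πD²) = 4·0.0116/(π·0.0736²) = 2.727 m/s
Re = VD/ν = 2.727·0.0736/1.49×10^-6 = 1.35×10^5 → turbulent
ε/D = 0.11/73.6 = 0.00149
Swamee-Jain: f = 0.02345
h_f = f(L/D)V²/(2g) = 0.02345·(339/0.0736)·2.727²/(2·9.81) = 40.92 m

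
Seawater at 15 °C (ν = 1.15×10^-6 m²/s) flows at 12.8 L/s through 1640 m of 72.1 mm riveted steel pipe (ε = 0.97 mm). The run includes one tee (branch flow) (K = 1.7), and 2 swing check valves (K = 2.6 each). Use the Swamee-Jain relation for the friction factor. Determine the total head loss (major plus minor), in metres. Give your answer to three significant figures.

H_L ≈ 487 m

V = 4Q/(πD²) = 3.135 m/s; V²/2g = 0.5010 m
Re = 1.97×10^5, ε/D = 0.0135 → f = 0.04242 (Swamee-Jain)
Major: h_f = f(L/D)·V²/2g = 0.04242·22746·0.5010 = 483.3 m
Minor: ΣK = 6.90; h_m = ΣK·V²/2g = 3.457 m
Total H_L = 483.3 + 3.457 = 486.8 m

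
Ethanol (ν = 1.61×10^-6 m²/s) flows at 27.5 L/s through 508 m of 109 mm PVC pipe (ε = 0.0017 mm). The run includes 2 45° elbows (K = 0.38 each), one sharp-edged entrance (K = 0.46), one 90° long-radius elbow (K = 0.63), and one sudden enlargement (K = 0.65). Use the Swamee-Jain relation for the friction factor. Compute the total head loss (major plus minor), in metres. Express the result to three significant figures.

H_L ≈ 33.5 m

V = 4Q/(πD²) = 2.947 m/s; V²/2g = 0.4427 m
Re = 2.00×10^5, ε/D = 1.56×10^-5 → f = 0.01568 (Swamee-Jain)
Major: h_f = f(L/D)·V²/2g = 0.01568·4661·0.4427 = 32.35 m
Minor: ΣK = 2.50; h_m = ΣK·V²/2g = 1.107 m
Total H_L = 32.35 + 1.107 = 33.46 m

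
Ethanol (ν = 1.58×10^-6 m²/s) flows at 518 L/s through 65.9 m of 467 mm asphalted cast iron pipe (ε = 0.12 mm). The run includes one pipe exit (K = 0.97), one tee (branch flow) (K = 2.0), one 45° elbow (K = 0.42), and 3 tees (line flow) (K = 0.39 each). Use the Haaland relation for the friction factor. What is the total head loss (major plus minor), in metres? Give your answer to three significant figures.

V = 4Q/(πD²) = 3.024 m/s; V²/2g = 0.4661 m
Re = 8.94×10^5, ε/D = 2.57×10^-4 → f = 0.01527 (Haaland)
Major: h_f = f(L/D)·V²/2g = 0.01527·141.1·0.4661 = 1.005 m
Minor: ΣK = 4.56; h_m = ΣK·V²/2g = 2.126 m
Total H_L = 1.005 + 2.126 = 3.130 m

H_L ≈ 3.13 m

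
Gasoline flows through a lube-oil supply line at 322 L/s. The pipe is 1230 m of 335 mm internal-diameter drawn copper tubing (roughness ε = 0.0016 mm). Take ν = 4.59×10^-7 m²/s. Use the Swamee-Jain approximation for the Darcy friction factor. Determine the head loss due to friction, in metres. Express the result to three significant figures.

h_f ≈ 25.3 m

V = 4Q/(πD²) = 4·0.322/(π·0.335²) = 3.653 m/s
Re = VD/ν = 3.653·0.335/4.59×10^-7 = 2.67×10^6 → turbulent
ε/D = 0.0016/335 = 4.78×10^-6
Swamee-Jain: f = 0.01013
h_f = f(L/D)V²/(2g) = 0.01013·(1230/0.335)·3.653²/(2·9.81) = 25.29 m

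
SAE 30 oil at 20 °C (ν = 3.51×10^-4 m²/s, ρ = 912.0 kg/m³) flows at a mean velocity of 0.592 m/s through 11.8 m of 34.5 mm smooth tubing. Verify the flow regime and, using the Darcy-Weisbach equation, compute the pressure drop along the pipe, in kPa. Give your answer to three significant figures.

Δp ≈ 60.1 kPa

Re = VD/ν = 0.592·0.03450/3.51×10^-4 = 58.2 → laminar (Re < 2300)
f = 64/Re = 1.100
h_f = f(L/D)V²/(2g) = 1.100·(11.8/0.03450)·0.592²/(2·9.81) = 6.720 m
Δp = ρg·h_f = 912.0·9.81·6.720 = 60.12 kPa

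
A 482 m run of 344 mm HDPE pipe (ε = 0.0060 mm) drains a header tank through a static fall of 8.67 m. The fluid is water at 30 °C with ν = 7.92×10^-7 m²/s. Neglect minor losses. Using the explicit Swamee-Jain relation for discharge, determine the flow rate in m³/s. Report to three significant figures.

Q ≈ 0.303 m³/s

Swamee-Jain (Type II): Q = -0.965·√(gD⁵h_f/L)·ln[ε/(3.7D) + √(3.17ν²L/(gD³h_f))]
√(gD⁵h_f/L) = √(9.81·0.344⁵·8.67/482) = 0.02916
ε/(3.7D) = 4.71×10^-6; √(3.17ν²L/(gD³h_f)) = 1.66×10^-5
Q = -0.965·0.02916·ln(2.135×10^-5) = 0.3026 m³/s
Check: V = 3.26 m/s, Re = 1.41×10^6, f = 0.01147, h_f = 8.68 m ≈ 8.67 m ✓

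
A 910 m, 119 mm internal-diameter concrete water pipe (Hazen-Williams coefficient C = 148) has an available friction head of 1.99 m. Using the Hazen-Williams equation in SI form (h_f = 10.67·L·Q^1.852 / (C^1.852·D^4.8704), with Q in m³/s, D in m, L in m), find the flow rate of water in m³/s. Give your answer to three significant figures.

Q ≈ 0.00559 m³/s

Rearranging: Q = [h_f·C^1.852·D^4.8704 / (10.67·L)]^(1/1.852)
Q = [1.99·148^1.852·0.119^4.8704 / (10.67·910)]^0.540 = 0.005592 m³/s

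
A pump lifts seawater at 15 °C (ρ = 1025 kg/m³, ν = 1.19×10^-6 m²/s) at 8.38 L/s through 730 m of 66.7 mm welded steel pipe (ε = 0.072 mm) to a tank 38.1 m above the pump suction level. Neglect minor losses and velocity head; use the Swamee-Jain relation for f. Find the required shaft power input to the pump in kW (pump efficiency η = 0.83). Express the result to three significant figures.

V = 4Q/(πD²) = 2.398 m/s; Re = 1.34×10^5; ε/D = 0.00108; f = 0.02207
h_f = f(L/D)V²/2g = 70.81 m
Total head H = z + h_f = 38.1 + 70.81 = 108.9 m
P_hyd = ρgQH = 1025·9.81·0.00838·108.9 = 9.177 kW
P_shaft = P_hyd/η = 9.177/0.83 = 11.06 kW

P_shaft ≈ 11.1 kW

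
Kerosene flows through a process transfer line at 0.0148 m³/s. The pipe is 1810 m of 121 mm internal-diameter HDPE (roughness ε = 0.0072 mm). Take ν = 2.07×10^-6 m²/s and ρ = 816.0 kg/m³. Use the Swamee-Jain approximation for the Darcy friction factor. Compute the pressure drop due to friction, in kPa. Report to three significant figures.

Δp ≈ 195 kPa

V = 4Q/(πD²) = 4·0.0148/(π·0.121²) = 1.287 m/s
Re = VD/ν = 1.287·0.121/2.07×10^-6 = 7.52×10^4 → turbulent
ε/D = 0.0072/121 = 5.95×10^-5
Swamee-Jain: f = 0.01928
h_f = f(L/D)V²/(2g) = 0.01928·(1810/0.121)·1.287²/(2·9.81) = 24.35 m
Δp = ρg·h_f = 816.0·9.81·24.35 = 194.9 kPa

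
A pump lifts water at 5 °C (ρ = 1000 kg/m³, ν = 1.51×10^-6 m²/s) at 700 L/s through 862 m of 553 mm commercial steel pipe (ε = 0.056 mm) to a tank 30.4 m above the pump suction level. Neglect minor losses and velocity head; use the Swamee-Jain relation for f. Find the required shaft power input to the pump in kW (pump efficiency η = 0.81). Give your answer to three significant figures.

V = 4Q/(πD²) = 2.914 m/s; Re = 1.07×10^6; ε/D = 1.01×10^-4; f = 0.01345
h_f = f(L/D)V²/2g = 9.080 m
Total head H = z + h_f = 30.4 + 9.080 = 39.48 m
P_hyd = ρgQH = 1000·9.81·0.700·39.48 = 271.1 kW
P_shaft = P_hyd/η = 271.1/0.81 = 334.7 kW

P_shaft ≈ 335 kW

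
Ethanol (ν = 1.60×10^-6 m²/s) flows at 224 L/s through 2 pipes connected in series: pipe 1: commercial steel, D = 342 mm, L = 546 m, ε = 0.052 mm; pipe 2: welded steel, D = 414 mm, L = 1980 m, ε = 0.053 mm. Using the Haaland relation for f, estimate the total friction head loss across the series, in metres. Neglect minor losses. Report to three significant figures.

H ≈ 17.1 m

Pipe 1: V = 2.438 m/s, Re = 5.21×10^5, ε/D = 1.52×10^-4, f = 0.01476, h_1 = f(L/D)V²/2g = 7.142 m
Pipe 2: V = 1.664 m/s, Re = 4.31×10^5, ε/D = 1.28×10^-4, f = 0.01481, h_2 = f(L/D)V²/2g = 9.995 m
Series → Q common, losses add: H = Σh = 17.14 m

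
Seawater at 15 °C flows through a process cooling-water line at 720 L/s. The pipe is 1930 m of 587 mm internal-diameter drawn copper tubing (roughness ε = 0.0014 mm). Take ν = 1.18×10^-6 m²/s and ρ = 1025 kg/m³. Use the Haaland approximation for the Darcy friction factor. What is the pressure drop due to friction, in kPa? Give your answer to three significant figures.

Δp ≈ 132 kPa

V = 4Q/(πD²) = 4·0.720/(π·0.587²) = 2.661 m/s
Re = VD/ν = 2.661·0.587/1.18×10^-6 = 1.32×10^6 → turbulent
ε/D = 0.0014/587 = 2.39×10^-6
Haaland: f = 0.01111
h_f = f(L/D)V²/(2g) = 0.01111·(1930/0.587)·2.661²/(2·9.81) = 13.17 m
Δp = ρg·h_f = 1025·9.81·13.17 = 132.5 kPa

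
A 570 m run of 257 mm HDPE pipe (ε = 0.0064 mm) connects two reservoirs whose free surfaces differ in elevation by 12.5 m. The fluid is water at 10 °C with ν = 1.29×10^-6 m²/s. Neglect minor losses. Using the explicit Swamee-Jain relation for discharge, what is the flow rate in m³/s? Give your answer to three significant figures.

Swamee-Jain (Type II): Q = -0.965·√(gD⁵h_f/L)·ln[ε/(3.7D) + √(3.17ν²L/(gD³h_f))]
√(gD⁵h_f/L) = √(9.81·0.257⁵·12.5/570) = 0.01553
ε/(3.7D) = 6.73×10^-6; √(3.17ν²L/(gD³h_f)) = 3.80×10^-5
Q = -0.965·0.01553·ln(4.474×10^-5) = 0.1501 m³/s
Check: V = 2.89 m/s, Re = 5.76×10^5, f = 0.01319, h_f = 12.5 m ≈ 12.5 m ✓

Q ≈ 0.150 m³/s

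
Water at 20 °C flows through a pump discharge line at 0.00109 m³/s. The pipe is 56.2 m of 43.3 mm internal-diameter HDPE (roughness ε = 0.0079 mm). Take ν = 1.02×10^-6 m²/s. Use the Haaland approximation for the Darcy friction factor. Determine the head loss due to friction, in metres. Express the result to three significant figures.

h_f ≈ 0.851 m

V = 4Q/(πD²) = 4·0.00109/(π·0.0433²) = 0.7402 m/s
Re = VD/ν = 0.7402·0.0433/1.02×10^-6 = 3.14×10^4 → turbulent
ε/D = 0.0079/43.3 = 1.82×10^-4
Haaland: f = 0.02346
h_f = f(L/D)V²/(2g) = 0.02346·(56.2/0.0433)·0.7402²/(2·9.81) = 0.8505 m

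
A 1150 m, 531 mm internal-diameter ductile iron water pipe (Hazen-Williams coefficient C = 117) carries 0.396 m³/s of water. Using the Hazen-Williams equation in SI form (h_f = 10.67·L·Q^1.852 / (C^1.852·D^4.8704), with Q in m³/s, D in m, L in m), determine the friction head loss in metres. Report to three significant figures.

h_f ≈ 7.12 m

h_f = 10.67·1150·0.396^1.852 / (117^1.852·0.531^4.8704) = 7.119 m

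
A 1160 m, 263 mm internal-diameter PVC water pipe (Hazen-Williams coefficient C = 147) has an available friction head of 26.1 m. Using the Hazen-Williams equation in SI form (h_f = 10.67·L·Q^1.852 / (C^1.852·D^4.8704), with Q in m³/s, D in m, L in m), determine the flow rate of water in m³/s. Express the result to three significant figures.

Q ≈ 0.157 m³/s

Rearranging: Q = [h_f·C^1.852·D^4.8704 / (10.67·L)]^(1/1.852)
Q = [26.1·147^1.852·0.263^4.8704 / (10.67·1160)]^0.540 = 0.1574 m³/s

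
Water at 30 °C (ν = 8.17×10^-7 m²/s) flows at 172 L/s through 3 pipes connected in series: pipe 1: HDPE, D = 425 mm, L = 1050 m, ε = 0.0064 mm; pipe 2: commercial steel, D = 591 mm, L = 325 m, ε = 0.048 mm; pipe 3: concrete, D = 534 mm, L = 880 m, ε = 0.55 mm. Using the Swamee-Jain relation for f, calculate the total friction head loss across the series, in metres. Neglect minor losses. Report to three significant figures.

H ≈ 3.55 m

Pipe 1: V = 1.212 m/s, Re = 6.31×10^5, ε/D = 1.51×10^-5, f = 0.01284, h_1 = f(L/D)V²/2g = 2.377 m
Pipe 2: V = 0.6270 m/s, Re = 4.54×10^5, ε/D = 8.12×10^-5, f = 0.01442, h_2 = f(L/D)V²/2g = 0.1588 m
Pipe 3: V = 0.7680 m/s, Re = 5.02×10^5, ε/D = 0.00103, f = 0.02048, h_3 = f(L/D)V²/2g = 1.015 m
Series → Q common, losses add: H = Σh = 3.550 m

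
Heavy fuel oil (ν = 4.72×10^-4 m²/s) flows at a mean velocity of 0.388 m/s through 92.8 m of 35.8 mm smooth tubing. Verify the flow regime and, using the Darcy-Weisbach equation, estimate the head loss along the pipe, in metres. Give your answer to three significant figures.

Re = VD/ν = 0.388·0.03580/4.72×10^-4 = 29.4 → laminar (Re < 2300)
f = 64/Re = 2.175
h_f = f(L/D)V²/(2g) = 2.175·(92.8/0.03580)·0.388²/(2·9.81) = 43.26 m

h_f ≈ 43.3 m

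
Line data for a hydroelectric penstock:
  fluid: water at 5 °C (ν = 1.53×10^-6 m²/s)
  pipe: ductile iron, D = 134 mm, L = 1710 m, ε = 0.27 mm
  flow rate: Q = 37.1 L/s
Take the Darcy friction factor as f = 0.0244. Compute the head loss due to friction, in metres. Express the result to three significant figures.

V = 4Q/(πD²) = 4·0.0371/(π·0.134²) = 2.631 m/s
h_f = f(L/D)V²/(2g) = 0.02440·(1710/0.134)·2.631²/(2·9.81) = 109.8 m

h_f ≈ 110 m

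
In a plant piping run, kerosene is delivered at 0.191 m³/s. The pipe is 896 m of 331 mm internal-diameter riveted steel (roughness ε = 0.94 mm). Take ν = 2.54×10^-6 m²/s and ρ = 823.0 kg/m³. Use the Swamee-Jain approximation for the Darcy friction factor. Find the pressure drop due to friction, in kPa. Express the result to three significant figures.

Δp ≈ 145 kPa

V = 4Q/(πD²) = 4·0.191/(π·0.331²) = 2.220 m/s
Re = VD/ν = 2.220·0.331/2.54×10^-6 = 2.89×10^5 → turbulent
ε/D = 0.94/331 = 0.00284
Swamee-Jain: f = 0.02640
h_f = f(L/D)V²/(2g) = 0.02640·(896/0.331)·2.220²/(2·9.81) = 17.95 m
Δp = ρg·h_f = 823.0·9.81·17.95 = 144.9 kPa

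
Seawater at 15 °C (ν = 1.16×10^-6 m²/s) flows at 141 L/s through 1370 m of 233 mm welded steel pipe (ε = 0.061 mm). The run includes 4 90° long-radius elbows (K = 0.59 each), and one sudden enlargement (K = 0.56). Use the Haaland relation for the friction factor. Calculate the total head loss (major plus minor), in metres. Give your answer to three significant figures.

V = 4Q/(πD²) = 3.307 m/s; V²/2g = 0.5574 m
Re = 6.64×10^5, ε/D = 2.62×10^-4 → f = 0.01555 (Haaland)
Major: h_f = f(L/D)·V²/2g = 0.01555·5880·0.5574 = 50.98 m
Minor: ΣK = 2.92; h_m = ΣK·V²/2g = 1.627 m
Total H_L = 50.98 + 1.627 = 52.60 m

H_L ≈ 52.6 m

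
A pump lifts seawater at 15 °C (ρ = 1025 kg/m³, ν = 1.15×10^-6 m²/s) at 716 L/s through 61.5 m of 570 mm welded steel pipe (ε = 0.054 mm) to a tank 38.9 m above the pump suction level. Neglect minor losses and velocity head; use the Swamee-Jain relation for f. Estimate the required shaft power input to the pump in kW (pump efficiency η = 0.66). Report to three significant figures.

V = 4Q/(πD²) = 2.806 m/s; Re = 1.39×10^6; ε/D = 9.47×10^-5; f = 0.01309
h_f = f(L/D)V²/2g = 0.5666 m
Total head H = z + h_f = 38.9 + 0.5666 = 39.47 m
P_hyd = ρgQH = 1025·9.81·0.716·39.47 = 284.1 kW
P_shaft = P_hyd/η = 284.1/0.66 = 430.5 kW

P_shaft ≈ 431 kW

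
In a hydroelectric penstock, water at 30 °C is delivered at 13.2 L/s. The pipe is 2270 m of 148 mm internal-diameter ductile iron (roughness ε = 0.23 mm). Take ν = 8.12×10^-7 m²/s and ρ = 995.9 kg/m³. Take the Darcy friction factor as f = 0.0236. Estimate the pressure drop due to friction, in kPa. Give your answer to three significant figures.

V = 4Q/(πD²) = 4·0.0132/(π·0.148²) = 0.7673 m/s
h_f = f(L/D)V²/(2g) = 0.02360·(2270/0.148)·0.7673²/(2·9.81) = 10.86 m
Δp = ρg·h_f = 995.9·9.81·10.86 = 106.1 kPa

Δp ≈ 106 kPa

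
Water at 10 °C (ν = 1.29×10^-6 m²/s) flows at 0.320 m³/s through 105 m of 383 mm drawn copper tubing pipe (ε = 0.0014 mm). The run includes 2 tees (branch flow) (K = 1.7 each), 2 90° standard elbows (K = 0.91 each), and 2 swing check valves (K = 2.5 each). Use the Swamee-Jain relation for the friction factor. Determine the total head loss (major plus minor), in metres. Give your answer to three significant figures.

H_L ≈ 5.32 m

V = 4Q/(πD²) = 2.778 m/s; V²/2g = 0.3932 m
Re = 8.25×10^5, ε/D = 3.66×10^-6 → f = 0.01207 (Swamee-Jain)
Major: h_f = f(L/D)·V²/2g = 0.01207·274.2·0.3932 = 1.302 m
Minor: ΣK = 10.2; h_m = ΣK·V²/2g = 4.019 m
Total H_L = 1.302 + 4.019 = 5.320 m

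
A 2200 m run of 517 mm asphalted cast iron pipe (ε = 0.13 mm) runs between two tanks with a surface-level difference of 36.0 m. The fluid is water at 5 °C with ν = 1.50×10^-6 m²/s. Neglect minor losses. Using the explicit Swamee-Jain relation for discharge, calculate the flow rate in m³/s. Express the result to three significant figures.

Q ≈ 0.696 m³/s

Swamee-Jain (Type II): Q = -0.965·√(gD⁵h_f/L)·ln[ε/(3.7D) + √(3.17ν²L/(gD³h_f))]
√(gD⁵h_f/L) = √(9.81·0.517⁵·36.0/2200) = 0.07700
ε/(3.7D) = 6.80×10^-5; √(3.17ν²L/(gD³h_f)) = 1.79×10^-5
Q = -0.965·0.07700·ln(8.589×10^-5) = 0.6957 m³/s
Check: V = 3.31 m/s, Re = 1.14×10^6, f = 0.01521, h_f = 36.2 m ≈ 36.0 m ✓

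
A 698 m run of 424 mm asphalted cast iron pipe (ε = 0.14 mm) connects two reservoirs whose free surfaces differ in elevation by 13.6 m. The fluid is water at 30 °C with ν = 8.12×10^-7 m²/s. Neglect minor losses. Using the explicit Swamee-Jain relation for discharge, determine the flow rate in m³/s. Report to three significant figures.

Q ≈ 0.454 m³/s

Swamee-Jain (Type II): Q = -0.965·√(gD⁵h_f/L)·ln[ε/(3.7D) + √(3.17ν²L/(gD³h_f))]
√(gD⁵h_f/L) = √(9.81·0.424⁵·13.6/698) = 0.05118
ε/(3.7D) = 8.92×10^-5; √(3.17ν²L/(gD³h_f)) = 1.20×10^-5
Q = -0.965·0.05118·ln(1.012×10^-4) = 0.4543 m³/s
Check: V = 3.22 m/s, Re = 1.68×10^6, f = 0.01574, h_f = 13.7 m ≈ 13.6 m ✓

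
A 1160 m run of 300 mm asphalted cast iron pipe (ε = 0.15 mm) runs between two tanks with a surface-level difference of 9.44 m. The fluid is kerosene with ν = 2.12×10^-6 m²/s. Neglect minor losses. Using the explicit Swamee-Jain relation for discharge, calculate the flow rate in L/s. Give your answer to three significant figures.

Q ≈ 113 L/s

Swamee-Jain (Type II): Q = -0.965·√(gD⁵h_f/L)·ln[ε/(3.7D) + √(3.17ν²L/(gD³h_f))]
√(gD⁵h_f/L) = √(9.81·0.300⁵·9.44/1160) = 0.01393
ε/(3.7D) = 1.35×10^-4; √(3.17ν²L/(gD³h_f)) = 8.13×10^-5
Q = -0.965·0.01393·ln(2.164×10^-4) = 0.1134 m³/s
Check: V = 1.60 m/s, Re = 2.27×10^5, f = 0.01873, h_f = 9.50 m ≈ 9.44 m ✓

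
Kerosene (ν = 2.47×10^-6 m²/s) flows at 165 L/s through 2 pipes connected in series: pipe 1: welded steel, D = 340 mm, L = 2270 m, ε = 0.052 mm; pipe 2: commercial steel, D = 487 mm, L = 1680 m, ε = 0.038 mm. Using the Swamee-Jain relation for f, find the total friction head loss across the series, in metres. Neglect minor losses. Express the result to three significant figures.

Pipe 1: V = 1.817 m/s, Re = 2.50×10^5, ε/D = 1.53×10^-4, f = 0.01629, h_1 = f(L/D)V²/2g = 18.31 m
Pipe 2: V = 0.8858 m/s, Re = 1.75×10^5, ε/D = 7.80×10^-5, f = 0.01658, h_2 = f(L/D)V²/2g = 2.288 m
Series → Q common, losses add: H = Σh = 20.59 m

H ≈ 20.6 m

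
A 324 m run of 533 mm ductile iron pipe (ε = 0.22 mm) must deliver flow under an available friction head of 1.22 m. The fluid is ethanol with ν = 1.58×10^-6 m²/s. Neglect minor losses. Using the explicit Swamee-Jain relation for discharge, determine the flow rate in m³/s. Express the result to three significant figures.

Swamee-Jain (Type II): Q = -0.965·√(gD⁵h_f/L)·ln[ε/(3.7D) + √(3.17ν²L/(gD³h_f))]
√(gD⁵h_f/L) = √(9.81·0.533⁵·1.22/324) = 0.03986
ε/(3.7D) = 1.12×10^-4; √(3.17ν²L/(gD³h_f)) = 3.76×10^-5
Q = -0.965·0.03986·ln(1.492×10^-4) = 0.3389 m³/s
Check: V = 1.52 m/s, Re = 5.12×10^5, f = 0.01718, h_f = 1.23 m ≈ 1.22 m ✓

Q ≈ 0.339 m³/s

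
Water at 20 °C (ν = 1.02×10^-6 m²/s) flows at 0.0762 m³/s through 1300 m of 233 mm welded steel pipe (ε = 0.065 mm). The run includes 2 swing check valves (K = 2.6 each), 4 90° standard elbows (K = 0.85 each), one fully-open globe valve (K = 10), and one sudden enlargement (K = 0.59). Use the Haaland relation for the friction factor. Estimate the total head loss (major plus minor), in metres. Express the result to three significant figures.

H_L ≈ 17.9 m

V = 4Q/(πD²) = 1.787 m/s; V²/2g = 0.1628 m
Re = 4.08×10^5, ε/D = 2.79×10^-4 → f = 0.01622 (Haaland)
Major: h_f = f(L/D)·V²/2g = 0.01622·5579·0.1628 = 14.73 m
Minor: ΣK = 19.2; h_m = ΣK·V²/2g = 3.124 m
Total H_L = 14.73 + 3.124 = 17.86 m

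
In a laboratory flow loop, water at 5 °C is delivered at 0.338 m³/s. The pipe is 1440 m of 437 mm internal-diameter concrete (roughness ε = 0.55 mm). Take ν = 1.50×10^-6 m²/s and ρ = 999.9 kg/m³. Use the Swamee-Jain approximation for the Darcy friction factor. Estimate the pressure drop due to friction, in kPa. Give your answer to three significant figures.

V = 4Q/(πD²) = 4·0.338/(π·0.437²) = 2.254 m/s
Re = VD/ν = 2.254·0.437/1.50×10^-6 = 6.57×10^5 → turbulent
ε/D = 0.55/437 = 0.00126
Swamee-Jain: f = 0.02128
h_f = f(L/D)V²/(2g) = 0.02128·(1440/0.437)·2.254²/(2·9.81) = 18.15 m
Δp = ρg·h_f = 999.9·9.81·18.15 = 178.0 kPa

Δp ≈ 178 kPa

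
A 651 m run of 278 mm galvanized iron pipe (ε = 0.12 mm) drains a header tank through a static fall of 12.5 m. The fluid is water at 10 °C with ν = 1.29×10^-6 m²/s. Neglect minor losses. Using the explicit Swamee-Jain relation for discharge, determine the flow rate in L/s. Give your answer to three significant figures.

Swamee-Jain (Type II): Q = -0.965·√(gD⁵h_f/L)·ln[ε/(3.7D) + √(3.17ν²L/(gD³h_f))]
√(gD⁵h_f/L) = √(9.81·0.278⁵·12.5/651) = 0.01769
ε/(3.7D) = 1.17×10^-4; √(3.17ν²L/(gD³h_f)) = 3.61×10^-5
Q = -0.965·0.01769·ln(1.528×10^-4) = 0.1500 m³/s
Check: V = 2.47 m/s, Re = 5.32×10^5, f = 0.01727, h_f = 12.6 m ≈ 12.5 m ✓

Q ≈ 150 L/s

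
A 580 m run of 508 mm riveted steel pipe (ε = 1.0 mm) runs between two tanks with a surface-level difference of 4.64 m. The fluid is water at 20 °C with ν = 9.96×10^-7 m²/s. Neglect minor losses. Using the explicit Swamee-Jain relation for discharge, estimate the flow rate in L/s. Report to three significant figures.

Swamee-Jain (Type II): Q = -0.965·√(gD⁵h_f/L)·ln[ε/(3.7D) + √(3.17ν²L/(gD³h_f))]
√(gD⁵h_f/L) = √(9.81·0.508⁵·4.64/580) = 0.05153
ε/(3.7D) = 5.32×10^-4; √(3.17ν²L/(gD³h_f)) = 1.75×10^-5
Q = -0.965·0.05153·ln(5.495×10^-4) = 0.3733 m³/s
Check: V = 1.84 m/s, Re = 9.39×10^5, f = 0.02360, h_f = 4.66 m ≈ 4.64 m ✓

Q ≈ 373 L/s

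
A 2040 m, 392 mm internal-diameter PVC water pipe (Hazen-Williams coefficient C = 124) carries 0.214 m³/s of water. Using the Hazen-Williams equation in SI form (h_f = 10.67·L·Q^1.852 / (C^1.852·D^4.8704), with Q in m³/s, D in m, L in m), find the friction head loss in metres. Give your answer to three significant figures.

h_f = 10.67·2040·0.214^1.852 / (124^1.852·0.392^4.8704) = 15.91 m

h_f ≈ 15.9 m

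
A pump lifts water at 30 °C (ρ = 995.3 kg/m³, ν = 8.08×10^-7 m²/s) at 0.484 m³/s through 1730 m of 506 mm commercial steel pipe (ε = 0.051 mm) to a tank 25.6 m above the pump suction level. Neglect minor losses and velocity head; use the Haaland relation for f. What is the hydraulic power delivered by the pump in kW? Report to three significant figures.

P_hyd ≈ 183 kW

V = 4Q/(πD²) = 2.407 m/s; Re = 1.51×10^6; ε/D = 1.01×10^-4; f = 0.01295
h_f = f(L/D)V²/2g = 13.08 m
Total head H = z + h_f = 25.6 + 13.08 = 38.68 m
P_hyd = ρgQH = 995.3·9.81·0.484·38.68 = 182.8 kW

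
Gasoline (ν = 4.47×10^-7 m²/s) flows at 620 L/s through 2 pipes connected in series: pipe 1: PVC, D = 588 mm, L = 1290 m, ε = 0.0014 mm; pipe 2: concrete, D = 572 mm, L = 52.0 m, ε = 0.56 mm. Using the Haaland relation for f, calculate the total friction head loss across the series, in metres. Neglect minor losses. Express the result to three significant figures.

H ≈ 6.24 m

Pipe 1: V = 2.283 m/s, Re = 3.00×10^6, ε/D = 2.38×10^-6, f = 0.009792, h_1 = f(L/D)V²/2g = 5.708 m
Pipe 2: V = 2.413 m/s, Re = 3.09×10^6, ε/D = 9.79×10^-4, f = 0.01966, h_2 = f(L/D)V²/2g = 0.5304 m
Series → Q common, losses add: H = Σh = 6.239 m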